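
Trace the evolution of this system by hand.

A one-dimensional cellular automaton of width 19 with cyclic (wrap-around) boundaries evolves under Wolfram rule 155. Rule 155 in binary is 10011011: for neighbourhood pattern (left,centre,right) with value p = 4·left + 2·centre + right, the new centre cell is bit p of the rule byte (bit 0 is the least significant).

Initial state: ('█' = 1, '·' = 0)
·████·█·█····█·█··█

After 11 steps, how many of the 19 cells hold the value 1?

13

0) ·████·█·█····█·█··█
1) ·███·····████···██·
2) ███·████████·████·█
3) ██··███████··███··█
4) █·████████·████·███
5) ··███████··███··███
6) ████████·████·████·
7) ███████··███··███··
8) ██████·████·████·██
9) █████··███··███··██
10) ████·████·████·████
11) ███··███··███··████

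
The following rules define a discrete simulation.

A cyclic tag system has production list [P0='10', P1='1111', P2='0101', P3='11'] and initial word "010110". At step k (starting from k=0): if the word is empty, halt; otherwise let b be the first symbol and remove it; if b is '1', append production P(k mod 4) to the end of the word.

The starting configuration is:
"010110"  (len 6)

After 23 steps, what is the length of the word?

gen 0: "010110"  (len 6)
gen 1: "10110"  (len 5)
gen 2: "01101111"  (len 8)
gen 3: "1101111"  (len 7)
gen 4: "10111111"  (len 8)
gen 5: "011111110"  (len 9)
gen 6: "11111110"  (len 8)
gen 7: "11111100101"  (len 11)
gen 8: "111110010111"  (len 12)
gen 9: "1111001011110"  (len 13)
gen 10: "1110010111101111"  (len 16)
gen 11: "1100101111011110101"  (len 19)
gen 12: "10010111101111010111"  (len 20)
gen 13: "001011110111101011110"  (len 21)
gen 14: "01011110111101011110"  (len 20)
gen 15: "1011110111101011110"  (len 19)
gen 16: "01111011110101111011"  (len 20)
gen 17: "1111011110101111011"  (len 19)
gen 18: "1110111101011110111111"  (len 22)
gen 19: "1101111010111101111110101"  (len 25)
gen 20: "10111101011110111111010111"  (len 26)
gen 21: "011110101111011111101011110"  (len 27)
gen 22: "11110101111011111101011110"  (len 26)
gen 23: "11101011110111111010111100101"  (len 29)

29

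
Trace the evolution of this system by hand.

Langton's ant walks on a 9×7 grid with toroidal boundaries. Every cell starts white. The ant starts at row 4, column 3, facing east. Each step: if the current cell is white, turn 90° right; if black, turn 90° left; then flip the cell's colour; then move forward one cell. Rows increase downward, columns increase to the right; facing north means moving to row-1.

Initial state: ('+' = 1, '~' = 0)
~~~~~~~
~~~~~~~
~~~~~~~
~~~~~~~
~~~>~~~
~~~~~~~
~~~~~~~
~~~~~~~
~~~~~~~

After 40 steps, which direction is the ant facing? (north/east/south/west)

east

k=0  ~~~~~~~
~~~~~~~
~~~~~~~
~~~~~~~
~~~>~~~
~~~~~~~
~~~~~~~
~~~~~~~
~~~~~~~
k=1  ~~~~~~~
~~~~~~~
~~~~~~~
~~~~~~~
~~~+~~~
~~~v~~~
~~~~~~~
~~~~~~~
~~~~~~~
k=2  ~~~~~~~
~~~~~~~
~~~~~~~
~~~~~~~
~~~+~~~
~~<+~~~
~~~~~~~
~~~~~~~
~~~~~~~
k=3  ~~~~~~~
~~~~~~~
~~~~~~~
~~~~~~~
~~^+~~~
~~++~~~
~~~~~~~
~~~~~~~
~~~~~~~
k=4  ~~~~~~~
~~~~~~~
~~~~~~~
~~~~~~~
~~+>~~~
~~++~~~
~~~~~~~
~~~~~~~
~~~~~~~
k=5  ~~~~~~~
~~~~~~~
~~~~~~~
~~~^~~~
~~+~~~~
~~++~~~
~~~~~~~
~~~~~~~
~~~~~~~
k=6  ~~~~~~~
~~~~~~~
~~~~~~~
~~~+>~~
~~+~~~~
~~++~~~
~~~~~~~
~~~~~~~
~~~~~~~
k=7  ~~~~~~~
~~~~~~~
~~~~~~~
~~~++~~
~~+~v~~
~~++~~~
~~~~~~~
~~~~~~~
~~~~~~~
k=8  ~~~~~~~
~~~~~~~
~~~~~~~
~~~++~~
~~+<+~~
~~++~~~
~~~~~~~
~~~~~~~
~~~~~~~
k=9  ~~~~~~~
~~~~~~~
~~~~~~~
~~~^+~~
~~+++~~
~~++~~~
~~~~~~~
~~~~~~~
~~~~~~~
k=10  ~~~~~~~
~~~~~~~
~~~~~~~
~~<~+~~
~~+++~~
~~++~~~
~~~~~~~
~~~~~~~
~~~~~~~
k=11  ~~~~~~~
~~~~~~~
~~^~~~~
~~+~+~~
~~+++~~
~~++~~~
~~~~~~~
~~~~~~~
~~~~~~~
k=12  ~~~~~~~
~~~~~~~
~~+>~~~
~~+~+~~
~~+++~~
~~++~~~
~~~~~~~
~~~~~~~
~~~~~~~
k=13  ~~~~~~~
~~~~~~~
~~++~~~
~~+v+~~
~~+++~~
~~++~~~
~~~~~~~
~~~~~~~
~~~~~~~
k=14  ~~~~~~~
~~~~~~~
~~++~~~
~~<++~~
~~+++~~
~~++~~~
~~~~~~~
~~~~~~~
~~~~~~~
k=15  ~~~~~~~
~~~~~~~
~~++~~~
~~~++~~
~~v++~~
~~++~~~
~~~~~~~
~~~~~~~
~~~~~~~
k=16  ~~~~~~~
~~~~~~~
~~++~~~
~~~++~~
~~~>+~~
~~++~~~
~~~~~~~
~~~~~~~
~~~~~~~
k=17  ~~~~~~~
~~~~~~~
~~++~~~
~~~^+~~
~~~~+~~
~~++~~~
~~~~~~~
~~~~~~~
~~~~~~~
k=18  ~~~~~~~
~~~~~~~
~~++~~~
~~<~+~~
~~~~+~~
~~++~~~
~~~~~~~
~~~~~~~
~~~~~~~
k=19  ~~~~~~~
~~~~~~~
~~^+~~~
~~+~+~~
~~~~+~~
~~++~~~
~~~~~~~
~~~~~~~
~~~~~~~
k=20  ~~~~~~~
~~~~~~~
~<~+~~~
~~+~+~~
~~~~+~~
~~++~~~
~~~~~~~
~~~~~~~
~~~~~~~
k=21  ~~~~~~~
~^~~~~~
~+~+~~~
~~+~+~~
~~~~+~~
~~++~~~
~~~~~~~
~~~~~~~
~~~~~~~
k=22  ~~~~~~~
~+>~~~~
~+~+~~~
~~+~+~~
~~~~+~~
~~++~~~
~~~~~~~
~~~~~~~
~~~~~~~
k=23  ~~~~~~~
~++~~~~
~+v+~~~
~~+~+~~
~~~~+~~
~~++~~~
~~~~~~~
~~~~~~~
~~~~~~~
k=24  ~~~~~~~
~++~~~~
~<++~~~
~~+~+~~
~~~~+~~
~~++~~~
~~~~~~~
~~~~~~~
~~~~~~~
k=25  ~~~~~~~
~++~~~~
~~++~~~
~v+~+~~
~~~~+~~
~~++~~~
~~~~~~~
~~~~~~~
~~~~~~~
k=26  ~~~~~~~
~++~~~~
~~++~~~
<++~+~~
~~~~+~~
~~++~~~
~~~~~~~
~~~~~~~
~~~~~~~
k=27  ~~~~~~~
~++~~~~
^~++~~~
+++~+~~
~~~~+~~
~~++~~~
~~~~~~~
~~~~~~~
~~~~~~~
k=28  ~~~~~~~
~++~~~~
+>++~~~
+++~+~~
~~~~+~~
~~++~~~
~~~~~~~
~~~~~~~
~~~~~~~
k=29  ~~~~~~~
~++~~~~
++++~~~
+v+~+~~
~~~~+~~
~~++~~~
~~~~~~~
~~~~~~~
~~~~~~~
k=30  ~~~~~~~
~++~~~~
++++~~~
+~>~+~~
~~~~+~~
~~++~~~
~~~~~~~
~~~~~~~
~~~~~~~
k=31  ~~~~~~~
~++~~~~
++^+~~~
+~~~+~~
~~~~+~~
~~++~~~
~~~~~~~
~~~~~~~
~~~~~~~
k=32  ~~~~~~~
~++~~~~
+<~+~~~
+~~~+~~
~~~~+~~
~~++~~~
~~~~~~~
~~~~~~~
~~~~~~~
k=33  ~~~~~~~
~++~~~~
+~~+~~~
+v~~+~~
~~~~+~~
~~++~~~
~~~~~~~
~~~~~~~
~~~~~~~
k=34  ~~~~~~~
~++~~~~
+~~+~~~
<+~~+~~
~~~~+~~
~~++~~~
~~~~~~~
~~~~~~~
~~~~~~~
k=35  ~~~~~~~
~++~~~~
+~~+~~~
~+~~+~~
v~~~+~~
~~++~~~
~~~~~~~
~~~~~~~
~~~~~~~
k=36  ~~~~~~~
~++~~~~
+~~+~~~
~+~~+~~
+~~~+~<
~~++~~~
~~~~~~~
~~~~~~~
~~~~~~~
k=37  ~~~~~~~
~++~~~~
+~~+~~~
~+~~+~^
+~~~+~+
~~++~~~
~~~~~~~
~~~~~~~
~~~~~~~
k=38  ~~~~~~~
~++~~~~
+~~+~~~
>+~~+~+
+~~~+~+
~~++~~~
~~~~~~~
~~~~~~~
~~~~~~~
k=39  ~~~~~~~
~++~~~~
+~~+~~~
++~~+~+
v~~~+~+
~~++~~~
~~~~~~~
~~~~~~~
~~~~~~~
k=40  ~~~~~~~
~++~~~~
+~~+~~~
++~~+~+
~>~~+~+
~~++~~~
~~~~~~~
~~~~~~~
~~~~~~~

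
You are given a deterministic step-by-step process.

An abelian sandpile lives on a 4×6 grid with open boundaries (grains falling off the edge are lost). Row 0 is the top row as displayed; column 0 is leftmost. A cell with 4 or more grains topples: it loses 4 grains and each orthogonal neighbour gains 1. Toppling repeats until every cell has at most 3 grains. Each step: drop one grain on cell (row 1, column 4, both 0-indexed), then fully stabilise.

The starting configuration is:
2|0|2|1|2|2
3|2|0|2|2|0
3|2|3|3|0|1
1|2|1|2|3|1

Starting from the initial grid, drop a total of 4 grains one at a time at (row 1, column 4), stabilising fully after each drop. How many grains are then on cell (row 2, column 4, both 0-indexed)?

0) 2|0|2|1|2|2
3|2|0|2|2|0
3|2|3|3|0|1
1|2|1|2|3|1
1) 2|0|2|1|2|2
3|2|0|2|3|0
3|2|3|3|0|1
1|2|1|2|3|1
2) 2|0|2|1|3|2
3|2|0|3|0|1
3|2|3|3|1|1
1|2|1|2|3|1
3) 2|0|2|1|3|2
3|2|0|3|1|1
3|2|3|3|1|1
1|2|1|2|3|1
4) 2|0|2|1|3|2
3|2|0|3|2|1
3|2|3|3|1|1
1|2|1|2|3|1

1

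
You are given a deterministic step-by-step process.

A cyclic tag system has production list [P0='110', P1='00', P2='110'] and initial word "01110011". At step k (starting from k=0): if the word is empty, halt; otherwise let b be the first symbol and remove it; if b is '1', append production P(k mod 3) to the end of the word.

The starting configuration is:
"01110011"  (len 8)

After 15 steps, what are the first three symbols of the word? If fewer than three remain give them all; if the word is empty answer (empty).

k=0  "01110011"  (len 8)
k=1  "1110011"  (len 7)
k=2  "11001100"  (len 8)
k=3  "1001100110"  (len 10)
k=4  "001100110110"  (len 12)
k=5  "01100110110"  (len 11)
k=6  "1100110110"  (len 10)
k=7  "100110110110"  (len 12)
k=8  "0011011011000"  (len 13)
k=9  "011011011000"  (len 12)
k=10  "11011011000"  (len 11)
k=11  "101101100000"  (len 12)
k=12  "01101100000110"  (len 14)
k=13  "1101100000110"  (len 13)
k=14  "10110000011000"  (len 14)
k=15  "0110000011000110"  (len 16)

011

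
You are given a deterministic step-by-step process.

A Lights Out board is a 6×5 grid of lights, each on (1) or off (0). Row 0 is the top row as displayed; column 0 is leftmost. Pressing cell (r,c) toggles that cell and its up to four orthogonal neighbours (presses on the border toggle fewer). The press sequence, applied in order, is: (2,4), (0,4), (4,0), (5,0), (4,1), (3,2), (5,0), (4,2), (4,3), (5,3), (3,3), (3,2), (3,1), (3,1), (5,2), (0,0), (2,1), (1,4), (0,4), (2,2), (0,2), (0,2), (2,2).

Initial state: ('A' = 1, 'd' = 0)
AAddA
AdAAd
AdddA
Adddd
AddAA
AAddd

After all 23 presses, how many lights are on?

t=0: AAddA
AdAAd
AdddA
Adddd
AddAA
AAddd
t=1: AAddA
AdAAA
AddAd
AdddA
AddAA
AAddd
t=2: AAdAd
AdAAd
AddAd
AdddA
AddAA
AAddd
t=3: AAdAd
AdAAd
AddAd
ddddA
dAdAA
dAddd
t=4: AAdAd
AdAAd
AddAd
ddddA
AAdAA
Adddd
t=5: AAdAd
AdAAd
AddAd
dAddA
ddAAA
AAddd
t=6: AAdAd
AdAAd
AdAAd
ddAAA
dddAA
AAddd
t=7: AAdAd
AdAAd
AdAAd
ddAAA
AddAA
ddddd
t=8: AAdAd
AdAAd
AdAAd
dddAA
AAAdA
ddAdd
t=9: AAdAd
AdAAd
AdAAd
ddddA
AAdAd
ddAAd
t=10: AAdAd
AdAAd
AdAAd
ddddA
AAddd
ddddA
t=11: AAdAd
AdAAd
AdAdd
ddAAd
AAdAd
ddddA
t=12: AAdAd
AdAAd
Adddd
dAddd
AAAAd
ddddA
t=13: AAdAd
AdAAd
AAddd
AdAdd
AdAAd
ddddA
t=14: AAdAd
AdAAd
Adddd
dAddd
AAAAd
ddddA
t=15: AAdAd
AdAAd
Adddd
dAddd
AAdAd
dAAAA
t=16: dddAd
ddAAd
Adddd
dAddd
AAdAd
dAAAA
t=17: dddAd
dAAAd
dAAdd
ddddd
AAdAd
dAAAA
t=18: dddAA
dAAdA
dAAdA
ddddd
AAdAd
dAAAA
t=19: ddddd
dAAdd
dAAdA
ddddd
AAdAd
dAAAA
t=20: ddddd
dAddd
dddAA
ddAdd
AAdAd
dAAAA
t=21: dAAAd
dAAdd
dddAA
ddAdd
AAdAd
dAAAA
t=22: ddddd
dAddd
dddAA
ddAdd
AAdAd
dAAAA
t=23: ddddd
dAAdd
dAAdA
ddddd
AAdAd
dAAAA

12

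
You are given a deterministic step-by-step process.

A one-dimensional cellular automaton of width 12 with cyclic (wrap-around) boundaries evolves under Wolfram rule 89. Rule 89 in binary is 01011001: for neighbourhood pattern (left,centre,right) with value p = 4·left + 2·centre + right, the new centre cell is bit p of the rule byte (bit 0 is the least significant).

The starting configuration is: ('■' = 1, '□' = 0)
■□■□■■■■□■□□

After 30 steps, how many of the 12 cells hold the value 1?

gen 0: ■□■□■■■■□■□□
gen 1: □□□□■□□■□□■□
gen 2: ■■■□□■□□■□□■
gen 3: □□■■□□■□□■□■
gen 4: ■□■■■□□■□□□□
gen 5: □□■□■■□□■■■□
gen 6: ■□□□■■■□■□■■
gen 7: ■■■□■□■□□□■□
gen 8: ■□■□□□□■■□□□
gen 9: □□□■■■□■■■■□
gen 10: ■■□■□■□■□□■■
gen 11: □■□□□□□□■□■□
gen 12: □□■■■■■□□□□■
gen 13: ■□■□□□■■■■□□
gen 14: □□□■■□■□□■■□
gen 15: ■■□■■□□■□■■■
gen 16: □■□■■■□□□■□□
gen 17: □□□■□■■■□□■■
gen 18: ■■□□□■□■■□■■
gen 19: □■■■□□□■■□■□
gen 20: □■□■■■□■■□□■
gen 21: □□□■□■□■■■□□
gen 22: ■■□□□□□■□■■■
gen 23: □■■■■■□□□■□□
gen 24: □■□□□■■■□□■■
gen 25: □□■■□■□■■□■■
gen 26: ■□■■□□□■■□■■
gen 27: ■□■■■■□■■□■□
gen 28: □□■□□■□■■□□□
gen 29: ■□□■□□□■■■■■
gen 30: ■■□□■■□■□□□□

5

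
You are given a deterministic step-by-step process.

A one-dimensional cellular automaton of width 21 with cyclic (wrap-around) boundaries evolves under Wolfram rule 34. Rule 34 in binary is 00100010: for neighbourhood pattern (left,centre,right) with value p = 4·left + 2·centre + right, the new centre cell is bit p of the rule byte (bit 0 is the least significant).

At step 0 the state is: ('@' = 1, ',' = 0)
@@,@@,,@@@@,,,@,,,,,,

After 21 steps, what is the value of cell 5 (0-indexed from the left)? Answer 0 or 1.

0

0) @@,@@,,@@@@,,,@,,,,,,
1) ,,@,,,@,,,,,,@,,,,,,@
2) ,@,,,@,,,,,,@,,,,,,@,
3) @,,,@,,,,,,@,,,,,,@,,
4) ,,,@,,,,,,@,,,,,,@,,@
5) ,,@,,,,,,@,,,,,,@,,@,
6) ,@,,,,,,@,,,,,,@,,@,,
7) @,,,,,,@,,,,,,@,,@,,,
8) ,,,,,,@,,,,,,@,,@,,,@
9) ,,,,,@,,,,,,@,,@,,,@,
10) ,,,,@,,,,,,@,,@,,,@,,
11) ,,,@,,,,,,@,,@,,,@,,,
12) ,,@,,,,,,@,,@,,,@,,,,
13) ,@,,,,,,@,,@,,,@,,,,,
14) @,,,,,,@,,@,,,@,,,,,,
15) ,,,,,,@,,@,,,@,,,,,,@
16) ,,,,,@,,@,,,@,,,,,,@,
17) ,,,,@,,@,,,@,,,,,,@,,
18) ,,,@,,@,,,@,,,,,,@,,,
19) ,,@,,@,,,@,,,,,,@,,,,
20) ,@,,@,,,@,,,,,,@,,,,,
21) @,,@,,,@,,,,,,@,,,,,,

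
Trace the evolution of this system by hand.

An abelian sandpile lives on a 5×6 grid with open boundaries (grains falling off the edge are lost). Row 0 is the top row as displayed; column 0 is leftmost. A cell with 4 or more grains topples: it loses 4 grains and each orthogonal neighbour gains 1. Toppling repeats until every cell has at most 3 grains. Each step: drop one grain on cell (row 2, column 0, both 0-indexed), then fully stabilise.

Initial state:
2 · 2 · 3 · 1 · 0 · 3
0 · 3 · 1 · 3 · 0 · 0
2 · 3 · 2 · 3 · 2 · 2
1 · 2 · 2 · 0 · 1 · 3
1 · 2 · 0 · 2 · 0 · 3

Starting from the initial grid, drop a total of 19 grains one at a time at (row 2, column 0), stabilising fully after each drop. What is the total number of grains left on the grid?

50

t=0: 2 · 2 · 3 · 1 · 0 · 3
0 · 3 · 1 · 3 · 0 · 0
2 · 3 · 2 · 3 · 2 · 2
1 · 2 · 2 · 0 · 1 · 3
1 · 2 · 0 · 2 · 0 · 3
t=1: 2 · 2 · 3 · 1 · 0 · 3
0 · 3 · 1 · 3 · 0 · 0
3 · 3 · 2 · 3 · 2 · 2
1 · 2 · 2 · 0 · 1 · 3
1 · 2 · 0 · 2 · 0 · 3
t=2: 2 · 3 · 3 · 1 · 0 · 3
2 · 0 · 2 · 3 · 0 · 0
1 · 1 · 3 · 3 · 2 · 2
2 · 3 · 2 · 0 · 1 · 3
1 · 2 · 0 · 2 · 0 · 3
t=3: 2 · 3 · 3 · 1 · 0 · 3
2 · 0 · 2 · 3 · 0 · 0
2 · 1 · 3 · 3 · 2 · 2
2 · 3 · 2 · 0 · 1 · 3
1 · 2 · 0 · 2 · 0 · 3
t=4: 2 · 3 · 3 · 1 · 0 · 3
2 · 0 · 2 · 3 · 0 · 0
3 · 1 · 3 · 3 · 2 · 2
2 · 3 · 2 · 0 · 1 · 3
1 · 2 · 0 · 2 · 0 · 3
t=5: 2 · 3 · 3 · 1 · 0 · 3
3 · 0 · 2 · 3 · 0 · 0
0 · 2 · 3 · 3 · 2 · 2
3 · 3 · 2 · 0 · 1 · 3
1 · 2 · 0 · 2 · 0 · 3
t=6: 2 · 3 · 3 · 1 · 0 · 3
3 · 0 · 2 · 3 · 0 · 0
1 · 2 · 3 · 3 · 2 · 2
3 · 3 · 2 · 0 · 1 · 3
1 · 2 · 0 · 2 · 0 · 3
t=7: 2 · 3 · 3 · 1 · 0 · 3
3 · 0 · 2 · 3 · 0 · 0
2 · 2 · 3 · 3 · 2 · 2
3 · 3 · 2 · 0 · 1 · 3
1 · 2 · 0 · 2 · 0 · 3
t=8: 2 · 3 · 3 · 1 · 0 · 3
3 · 0 · 2 · 3 · 0 · 0
3 · 2 · 3 · 3 · 2 · 2
3 · 3 · 2 · 0 · 1 · 3
1 · 2 · 0 · 2 · 0 · 3
t=9: 0 · 2 · 1 · 3 · 0 · 3
2 · 0 · 2 · 1 · 1 · 0
3 · 2 · 3 · 1 · 3 · 2
1 · 2 · 0 · 2 · 1 · 3
2 · 3 · 1 · 2 · 0 · 3
t=10: 0 · 2 · 1 · 3 · 0 · 3
3 · 0 · 2 · 1 · 1 · 0
0 · 3 · 3 · 1 · 3 · 2
2 · 2 · 0 · 2 · 1 · 3
2 · 3 · 1 · 2 · 0 · 3
t=11: 0 · 2 · 1 · 3 · 0 · 3
3 · 0 · 2 · 1 · 1 · 0
1 · 3 · 3 · 1 · 3 · 2
2 · 2 · 0 · 2 · 1 · 3
2 · 3 · 1 · 2 · 0 · 3
t=12: 0 · 2 · 1 · 3 · 0 · 3
3 · 0 · 2 · 1 · 1 · 0
2 · 3 · 3 · 1 · 3 · 2
2 · 2 · 0 · 2 · 1 · 3
2 · 3 · 1 · 2 · 0 · 3
t=13: 0 · 2 · 1 · 3 · 0 · 3
3 · 0 · 2 · 1 · 1 · 0
3 · 3 · 3 · 1 · 3 · 2
2 · 2 · 0 · 2 · 1 · 3
2 · 3 · 1 · 2 · 0 · 3
t=14: 1 · 2 · 1 · 3 · 0 · 3
0 · 2 · 3 · 1 · 1 · 0
2 · 1 · 0 · 2 · 3 · 2
3 · 3 · 1 · 2 · 1 · 3
2 · 3 · 1 · 2 · 0 · 3
t=15: 1 · 2 · 1 · 3 · 0 · 3
0 · 2 · 3 · 1 · 1 · 0
3 · 1 · 0 · 2 · 3 · 2
3 · 3 · 1 · 2 · 1 · 3
2 · 3 · 1 · 2 · 0 · 3
t=16: 1 · 2 · 1 · 3 · 0 · 3
1 · 2 · 3 · 1 · 1 · 0
1 · 3 · 0 · 2 · 3 · 2
2 · 1 · 2 · 2 · 1 · 3
0 · 1 · 2 · 2 · 0 · 3
t=17: 1 · 2 · 1 · 3 · 0 · 3
1 · 2 · 3 · 1 · 1 · 0
2 · 3 · 0 · 2 · 3 · 2
2 · 1 · 2 · 2 · 1 · 3
0 · 1 · 2 · 2 · 0 · 3
t=18: 1 · 2 · 1 · 3 · 0 · 3
1 · 2 · 3 · 1 · 1 · 0
3 · 3 · 0 · 2 · 3 · 2
2 · 1 · 2 · 2 · 1 · 3
0 · 1 · 2 · 2 · 0 · 3
t=19: 1 · 2 · 1 · 3 · 0 · 3
2 · 3 · 3 · 1 · 1 · 0
1 · 0 · 1 · 2 · 3 · 2
3 · 2 · 2 · 2 · 1 · 3
0 · 1 · 2 · 2 · 0 · 3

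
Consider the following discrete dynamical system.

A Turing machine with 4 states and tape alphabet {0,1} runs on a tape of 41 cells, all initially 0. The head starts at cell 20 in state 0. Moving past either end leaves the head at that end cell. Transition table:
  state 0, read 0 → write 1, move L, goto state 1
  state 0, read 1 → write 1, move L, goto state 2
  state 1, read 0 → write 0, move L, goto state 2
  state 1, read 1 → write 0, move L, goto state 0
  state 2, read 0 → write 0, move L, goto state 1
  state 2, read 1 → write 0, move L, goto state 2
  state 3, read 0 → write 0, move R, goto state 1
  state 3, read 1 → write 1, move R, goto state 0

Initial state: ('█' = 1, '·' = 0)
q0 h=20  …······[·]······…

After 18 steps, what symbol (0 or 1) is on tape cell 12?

0

0) q0 h=20  …······[·]······…
1) q1 h=19  …······[·]█·····…
2) q2 h=18  …······[·]·█····…
3) q1 h=17  …······[·]··█···…
4) q2 h=16  …······[·]···█··…
5) q1 h=15  …······[·]····█·…
6) q2 h=14  …······[·]·····█…
7) q1 h=13  …······[·]······…
8) q2 h=12  …······[·]······…
9) q1 h=11  …······[·]······…
10) q2 h=10  …······[·]······…
11) q1 h= 9  …······[·]······…
12) q2 h= 8  …······[·]······…
13) q1 h= 7  …······[·]······…
14) q2 h= 6  |······[·]······…
15) q1 h= 5  |·····[·]······…
16) q2 h= 4  |····[·]······…
17) q1 h= 3  |···[·]······…
18) q2 h= 2  |··[·]······…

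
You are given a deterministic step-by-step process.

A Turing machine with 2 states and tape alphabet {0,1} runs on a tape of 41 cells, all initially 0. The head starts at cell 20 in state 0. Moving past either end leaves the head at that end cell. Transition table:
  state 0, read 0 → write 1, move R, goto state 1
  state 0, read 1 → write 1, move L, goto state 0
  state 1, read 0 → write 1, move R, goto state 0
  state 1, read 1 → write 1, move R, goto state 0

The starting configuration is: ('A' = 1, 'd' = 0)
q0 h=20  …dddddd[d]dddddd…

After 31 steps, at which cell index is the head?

gen 0: q0 h=20  …dddddd[d]dddddd…
gen 1: q1 h=21  …dddddA[d]dddddd…
gen 2: q0 h=22  …ddddAA[d]dddddd…
gen 3: q1 h=23  …dddAAA[d]dddddd…
gen 4: q0 h=24  …ddAAAA[d]dddddd…
gen 5: q1 h=25  …dAAAAA[d]dddddd…
gen 6: q0 h=26  …AAAAAA[d]dddddd…
gen 7: q1 h=27  …AAAAAA[d]dddddd…
gen 8: q0 h=28  …AAAAAA[d]dddddd…
gen 9: q1 h=29  …AAAAAA[d]dddddd…
gen 10: q0 h=30  …AAAAAA[d]dddddd…
gen 11: q1 h=31  …AAAAAA[d]dddddd…
gen 12: q0 h=32  …AAAAAA[d]dddddd…
gen 13: q1 h=33  …AAAAAA[d]dddddd…
gen 14: q0 h=34  …AAAAAA[d]dddddd|
gen 15: q1 h=35  …AAAAAA[d]ddddd|
gen 16: q0 h=36  …AAAAAA[d]dddd|
gen 17: q1 h=37  …AAAAAA[d]ddd|
gen 18: q0 h=38  …AAAAAA[d]dd|
gen 19: q1 h=39  …AAAAAA[d]d|
gen 20: q0 h=40  …AAAAAA[d]|
gen 21: q1 h=40  …AAAAAA[A]|
gen 22: q0 h=40  …AAAAAA[A]|
gen 23: q0 h=39  …AAAAAA[A]A|
gen 24: q0 h=38  …AAAAAA[A]AA|
gen 25: q0 h=37  …AAAAAA[A]AAA|
gen 26: q0 h=36  …AAAAAA[A]AAAA|
gen 27: q0 h=35  …AAAAAA[A]AAAAA|
gen 28: q0 h=34  …AAAAAA[A]AAAAAA|
gen 29: q0 h=33  …AAAAAA[A]AAAAAA…
gen 30: q0 h=32  …AAAAAA[A]AAAAAA…
gen 31: q0 h=31  …AAAAAA[A]AAAAAA…

31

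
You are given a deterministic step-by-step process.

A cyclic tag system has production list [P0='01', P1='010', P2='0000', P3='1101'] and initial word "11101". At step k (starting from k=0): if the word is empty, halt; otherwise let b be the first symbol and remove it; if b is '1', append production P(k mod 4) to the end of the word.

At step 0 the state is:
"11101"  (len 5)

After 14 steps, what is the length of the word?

8

0) "11101"  (len 5)
1) "110101"  (len 6)
2) "10101010"  (len 8)
3) "01010100000"  (len 11)
4) "1010100000"  (len 10)
5) "01010000001"  (len 11)
6) "1010000001"  (len 10)
7) "0100000010000"  (len 13)
8) "100000010000"  (len 12)
9) "0000001000001"  (len 13)
10) "000001000001"  (len 12)
11) "00001000001"  (len 11)
12) "0001000001"  (len 10)
13) "001000001"  (len 9)
14) "01000001"  (len 8)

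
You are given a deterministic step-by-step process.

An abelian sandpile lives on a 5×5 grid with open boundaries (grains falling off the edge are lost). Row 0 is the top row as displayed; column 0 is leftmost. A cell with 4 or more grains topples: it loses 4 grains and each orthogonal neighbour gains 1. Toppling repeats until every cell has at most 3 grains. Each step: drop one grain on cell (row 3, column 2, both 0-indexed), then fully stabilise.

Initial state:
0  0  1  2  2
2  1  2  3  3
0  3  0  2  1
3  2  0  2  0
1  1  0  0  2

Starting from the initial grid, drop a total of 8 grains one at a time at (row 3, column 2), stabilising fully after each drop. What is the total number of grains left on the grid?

40

step 0: 0  0  1  2  2
2  1  2  3  3
0  3  0  2  1
3  2  0  2  0
1  1  0  0  2
step 1: 0  0  1  2  2
2  1  2  3  3
0  3  0  2  1
3  2  1  2  0
1  1  0  0  2
step 2: 0  0  1  2  2
2  1  2  3  3
0  3  0  2  1
3  2  2  2  0
1  1  0  0  2
step 3: 0  0  1  2  2
2  1  2  3  3
0  3  0  2  1
3  2  3  2  0
1  1  0  0  2
step 4: 0  0  1  2  2
2  1  2  3  3
0  3  1  2  1
3  3  0  3  0
1  1  1  0  2
step 5: 0  0  1  2  2
2  1  2  3  3
0  3  1  2  1
3  3  1  3  0
1  1  1  0  2
step 6: 0  0  1  2  2
2  1  2  3  3
0  3  1  2  1
3  3  2  3  0
1  1  1  0  2
step 7: 0  0  1  2  2
2  1  2  3  3
0  3  1  2  1
3  3  3  3  0
1  1  1  0  2
step 8: 0  0  1  2  2
2  2  2  3  3
2  0  3  3  1
0  2  2  0  1
2  2  2  1  2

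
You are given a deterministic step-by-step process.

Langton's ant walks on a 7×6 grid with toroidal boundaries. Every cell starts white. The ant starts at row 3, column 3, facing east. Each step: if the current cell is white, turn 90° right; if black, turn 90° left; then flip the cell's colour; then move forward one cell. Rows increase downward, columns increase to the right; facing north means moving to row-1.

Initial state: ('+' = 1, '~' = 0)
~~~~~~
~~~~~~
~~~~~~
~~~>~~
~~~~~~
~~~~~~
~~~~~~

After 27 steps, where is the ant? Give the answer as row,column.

gen 0: ~~~~~~
~~~~~~
~~~~~~
~~~>~~
~~~~~~
~~~~~~
~~~~~~
gen 1: ~~~~~~
~~~~~~
~~~~~~
~~~+~~
~~~v~~
~~~~~~
~~~~~~
gen 2: ~~~~~~
~~~~~~
~~~~~~
~~~+~~
~~<+~~
~~~~~~
~~~~~~
gen 3: ~~~~~~
~~~~~~
~~~~~~
~~^+~~
~~++~~
~~~~~~
~~~~~~
gen 4: ~~~~~~
~~~~~~
~~~~~~
~~+>~~
~~++~~
~~~~~~
~~~~~~
gen 5: ~~~~~~
~~~~~~
~~~^~~
~~+~~~
~~++~~
~~~~~~
~~~~~~
gen 6: ~~~~~~
~~~~~~
~~~+>~
~~+~~~
~~++~~
~~~~~~
~~~~~~
gen 7: ~~~~~~
~~~~~~
~~~++~
~~+~v~
~~++~~
~~~~~~
~~~~~~
gen 8: ~~~~~~
~~~~~~
~~~++~
~~+<+~
~~++~~
~~~~~~
~~~~~~
gen 9: ~~~~~~
~~~~~~
~~~^+~
~~+++~
~~++~~
~~~~~~
~~~~~~
gen 10: ~~~~~~
~~~~~~
~~<~+~
~~+++~
~~++~~
~~~~~~
~~~~~~
gen 11: ~~~~~~
~~^~~~
~~+~+~
~~+++~
~~++~~
~~~~~~
~~~~~~
gen 12: ~~~~~~
~~+>~~
~~+~+~
~~+++~
~~++~~
~~~~~~
~~~~~~
gen 13: ~~~~~~
~~++~~
~~+v+~
~~+++~
~~++~~
~~~~~~
~~~~~~
gen 14: ~~~~~~
~~++~~
~~<++~
~~+++~
~~++~~
~~~~~~
~~~~~~
gen 15: ~~~~~~
~~++~~
~~~++~
~~v++~
~~++~~
~~~~~~
~~~~~~
gen 16: ~~~~~~
~~++~~
~~~++~
~~~>+~
~~++~~
~~~~~~
~~~~~~
gen 17: ~~~~~~
~~++~~
~~~^+~
~~~~+~
~~++~~
~~~~~~
~~~~~~
gen 18: ~~~~~~
~~++~~
~~<~+~
~~~~+~
~~++~~
~~~~~~
~~~~~~
gen 19: ~~~~~~
~~^+~~
~~+~+~
~~~~+~
~~++~~
~~~~~~
~~~~~~
gen 20: ~~~~~~
~<~+~~
~~+~+~
~~~~+~
~~++~~
~~~~~~
~~~~~~
gen 21: ~^~~~~
~+~+~~
~~+~+~
~~~~+~
~~++~~
~~~~~~
~~~~~~
gen 22: ~+>~~~
~+~+~~
~~+~+~
~~~~+~
~~++~~
~~~~~~
~~~~~~
gen 23: ~++~~~
~+v+~~
~~+~+~
~~~~+~
~~++~~
~~~~~~
~~~~~~
gen 24: ~++~~~
~<++~~
~~+~+~
~~~~+~
~~++~~
~~~~~~
~~~~~~
gen 25: ~++~~~
~~++~~
~v+~+~
~~~~+~
~~++~~
~~~~~~
~~~~~~
gen 26: ~++~~~
~~++~~
<++~+~
~~~~+~
~~++~~
~~~~~~
~~~~~~
gen 27: ~++~~~
^~++~~
+++~+~
~~~~+~
~~++~~
~~~~~~
~~~~~~

1,0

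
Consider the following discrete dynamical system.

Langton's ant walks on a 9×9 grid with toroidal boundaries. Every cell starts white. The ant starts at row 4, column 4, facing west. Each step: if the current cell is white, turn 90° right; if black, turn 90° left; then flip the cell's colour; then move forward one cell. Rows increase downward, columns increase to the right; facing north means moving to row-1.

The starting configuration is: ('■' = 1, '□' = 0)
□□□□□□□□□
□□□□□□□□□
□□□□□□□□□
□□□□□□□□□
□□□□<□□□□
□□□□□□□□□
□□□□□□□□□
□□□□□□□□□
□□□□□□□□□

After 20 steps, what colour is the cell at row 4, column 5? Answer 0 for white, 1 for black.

[0] □□□□□□□□□
□□□□□□□□□
□□□□□□□□□
□□□□□□□□□
□□□□<□□□□
□□□□□□□□□
□□□□□□□□□
□□□□□□□□□
□□□□□□□□□
[1] □□□□□□□□□
□□□□□□□□□
□□□□□□□□□
□□□□^□□□□
□□□□■□□□□
□□□□□□□□□
□□□□□□□□□
□□□□□□□□□
□□□□□□□□□
[2] □□□□□□□□□
□□□□□□□□□
□□□□□□□□□
□□□□■>□□□
□□□□■□□□□
□□□□□□□□□
□□□□□□□□□
□□□□□□□□□
□□□□□□□□□
[3] □□□□□□□□□
□□□□□□□□□
□□□□□□□□□
□□□□■■□□□
□□□□■v□□□
□□□□□□□□□
□□□□□□□□□
□□□□□□□□□
□□□□□□□□□
[4] □□□□□□□□□
□□□□□□□□□
□□□□□□□□□
□□□□■■□□□
□□□□<■□□□
□□□□□□□□□
□□□□□□□□□
□□□□□□□□□
□□□□□□□□□
[5] □□□□□□□□□
□□□□□□□□□
□□□□□□□□□
□□□□■■□□□
□□□□□■□□□
□□□□v□□□□
□□□□□□□□□
□□□□□□□□□
□□□□□□□□□
[6] □□□□□□□□□
□□□□□□□□□
□□□□□□□□□
□□□□■■□□□
□□□□□■□□□
□□□<■□□□□
□□□□□□□□□
□□□□□□□□□
□□□□□□□□□
[7] □□□□□□□□□
□□□□□□□□□
□□□□□□□□□
□□□□■■□□□
□□□^□■□□□
□□□■■□□□□
□□□□□□□□□
□□□□□□□□□
□□□□□□□□□
[8] □□□□□□□□□
□□□□□□□□□
□□□□□□□□□
□□□□■■□□□
□□□■>■□□□
□□□■■□□□□
□□□□□□□□□
□□□□□□□□□
□□□□□□□□□
[9] □□□□□□□□□
□□□□□□□□□
□□□□□□□□□
□□□□■■□□□
□□□■■■□□□
□□□■v□□□□
□□□□□□□□□
□□□□□□□□□
□□□□□□□□□
[10] □□□□□□□□□
□□□□□□□□□
□□□□□□□□□
□□□□■■□□□
□□□■■■□□□
□□□■□>□□□
□□□□□□□□□
□□□□□□□□□
□□□□□□□□□
[11] □□□□□□□□□
□□□□□□□□□
□□□□□□□□□
□□□□■■□□□
□□□■■■□□□
□□□■□■□□□
□□□□□v□□□
□□□□□□□□□
□□□□□□□□□
[12] □□□□□□□□□
□□□□□□□□□
□□□□□□□□□
□□□□■■□□□
□□□■■■□□□
□□□■□■□□□
□□□□<■□□□
□□□□□□□□□
□□□□□□□□□
[13] □□□□□□□□□
□□□□□□□□□
□□□□□□□□□
□□□□■■□□□
□□□■■■□□□
□□□■^■□□□
□□□□■■□□□
□□□□□□□□□
□□□□□□□□□
[14] □□□□□□□□□
□□□□□□□□□
□□□□□□□□□
□□□□■■□□□
□□□■■■□□□
□□□■■>□□□
□□□□■■□□□
□□□□□□□□□
□□□□□□□□□
[15] □□□□□□□□□
□□□□□□□□□
□□□□□□□□□
□□□□■■□□□
□□□■■^□□□
□□□■■□□□□
□□□□■■□□□
□□□□□□□□□
□□□□□□□□□
[16] □□□□□□□□□
□□□□□□□□□
□□□□□□□□□
□□□□■■□□□
□□□■<□□□□
□□□■■□□□□
□□□□■■□□□
□□□□□□□□□
□□□□□□□□□
[17] □□□□□□□□□
□□□□□□□□□
□□□□□□□□□
□□□□■■□□□
□□□■□□□□□
□□□■v□□□□
□□□□■■□□□
□□□□□□□□□
□□□□□□□□□
[18] □□□□□□□□□
□□□□□□□□□
□□□□□□□□□
□□□□■■□□□
□□□■□□□□□
□□□■□>□□□
□□□□■■□□□
□□□□□□□□□
□□□□□□□□□
[19] □□□□□□□□□
□□□□□□□□□
□□□□□□□□□
□□□□■■□□□
□□□■□□□□□
□□□■□■□□□
□□□□■v□□□
□□□□□□□□□
□□□□□□□□□
[20] □□□□□□□□□
□□□□□□□□□
□□□□□□□□□
□□□□■■□□□
□□□■□□□□□
□□□■□■□□□
□□□□■□>□□
□□□□□□□□□
□□□□□□□□□

0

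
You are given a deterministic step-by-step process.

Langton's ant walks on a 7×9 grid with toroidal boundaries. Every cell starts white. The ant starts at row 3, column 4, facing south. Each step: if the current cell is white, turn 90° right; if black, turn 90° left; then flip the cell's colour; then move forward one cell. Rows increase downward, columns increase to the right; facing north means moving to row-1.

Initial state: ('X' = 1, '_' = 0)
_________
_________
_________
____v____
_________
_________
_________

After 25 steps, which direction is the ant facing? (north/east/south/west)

west

[0] _________
_________
_________
____v____
_________
_________
_________
[1] _________
_________
_________
___<X____
_________
_________
_________
[2] _________
_________
___^_____
___XX____
_________
_________
_________
[3] _________
_________
___X>____
___XX____
_________
_________
_________
[4] _________
_________
___XX____
___Xv____
_________
_________
_________
[5] _________
_________
___XX____
___X_>___
_________
_________
_________
[6] _________
_________
___XX____
___X_X___
_____v___
_________
_________
[7] _________
_________
___XX____
___X_X___
____<X___
_________
_________
[8] _________
_________
___XX____
___X^X___
____XX___
_________
_________
[9] _________
_________
___XX____
___XX>___
____XX___
_________
_________
[10] _________
_________
___XX^___
___XX____
____XX___
_________
_________
[11] _________
_________
___XXX>__
___XX____
____XX___
_________
_________
[12] _________
_________
___XXXX__
___XX_v__
____XX___
_________
_________
[13] _________
_________
___XXXX__
___XX<X__
____XX___
_________
_________
[14] _________
_________
___XX^X__
___XXXX__
____XX___
_________
_________
[15] _________
_________
___X<_X__
___XXXX__
____XX___
_________
_________
[16] _________
_________
___X__X__
___XvXX__
____XX___
_________
_________
[17] _________
_________
___X__X__
___X_>X__
____XX___
_________
_________
[18] _________
_________
___X_^X__
___X__X__
____XX___
_________
_________
[19] _________
_________
___X_X>__
___X__X__
____XX___
_________
_________
[20] _________
______^__
___X_X___
___X__X__
____XX___
_________
_________
[21] _________
______X>_
___X_X___
___X__X__
____XX___
_________
_________
[22] _________
______XX_
___X_X_v_
___X__X__
____XX___
_________
_________
[23] _________
______XX_
___X_X<X_
___X__X__
____XX___
_________
_________
[24] _________
______^X_
___X_XXX_
___X__X__
____XX___
_________
_________
[25] _________
_____<_X_
___X_XXX_
___X__X__
____XX___
_________
_________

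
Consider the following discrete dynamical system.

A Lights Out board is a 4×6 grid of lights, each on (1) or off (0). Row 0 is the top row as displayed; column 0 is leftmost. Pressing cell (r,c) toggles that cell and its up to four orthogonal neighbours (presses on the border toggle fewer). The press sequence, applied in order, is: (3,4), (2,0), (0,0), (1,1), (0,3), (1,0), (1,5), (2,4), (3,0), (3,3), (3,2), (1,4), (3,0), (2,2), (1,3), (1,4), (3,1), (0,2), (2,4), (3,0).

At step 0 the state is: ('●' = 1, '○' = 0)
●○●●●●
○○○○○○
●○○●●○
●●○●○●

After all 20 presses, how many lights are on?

5

[0] ●○●●●●
○○○○○○
●○○●●○
●●○●○●
[1] ●○●●●●
○○○○○○
●○○●○○
●●○○●○
[2] ●○●●●●
●○○○○○
○●○●○○
○●○○●○
[3] ○●●●●●
○○○○○○
○●○●○○
○●○○●○
[4] ○○●●●●
●●●○○○
○○○●○○
○●○○●○
[5] ○○○○○●
●●●●○○
○○○●○○
○●○○●○
[6] ●○○○○●
○○●●○○
●○○●○○
○●○○●○
[7] ●○○○○○
○○●●●●
●○○●○●
○●○○●○
[8] ●○○○○○
○○●●○●
●○○○●○
○●○○○○
[9] ●○○○○○
○○●●○●
○○○○●○
●○○○○○
[10] ●○○○○○
○○●●○●
○○○●●○
●○●●●○
[11] ●○○○○○
○○●●○●
○○●●●○
●●○○●○
[12] ●○○○●○
○○●○●○
○○●●○○
●●○○●○
[13] ●○○○●○
○○●○●○
●○●●○○
○○○○●○
[14] ●○○○●○
○○○○●○
●●○○○○
○○●○●○
[15] ●○○●●○
○○●●○○
●●○●○○
○○●○●○
[16] ●○○●○○
○○●○●●
●●○●●○
○○●○●○
[17] ●○○●○○
○○●○●●
●○○●●○
●●○○●○
[18] ●●●○○○
○○○○●●
●○○●●○
●●○○●○
[19] ●●●○○○
○○○○○●
●○○○○●
●●○○○○
[20] ●●●○○○
○○○○○●
○○○○○●
○○○○○○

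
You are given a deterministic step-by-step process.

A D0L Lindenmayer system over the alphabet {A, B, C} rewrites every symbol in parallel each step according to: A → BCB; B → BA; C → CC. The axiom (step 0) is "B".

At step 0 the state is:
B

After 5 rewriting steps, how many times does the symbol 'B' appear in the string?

21

0) B
1) BA
2) BABCB
3) BABCBBACCBA
4) BABCBBACCBABABCBCCCCBABCB
5) BABCBBACCBABABCBCCCCBABCBBABCBBACCBACCCCCCCCBABCBBACCBA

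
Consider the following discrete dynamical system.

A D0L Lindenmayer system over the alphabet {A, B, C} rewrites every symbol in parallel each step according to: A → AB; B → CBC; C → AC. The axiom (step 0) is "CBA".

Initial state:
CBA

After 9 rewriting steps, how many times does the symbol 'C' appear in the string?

t=0: CBA
t=1: ACCBCAB
t=2: ABACACCBCACABCBC
t=3: ABCBCABACABACACCBCACABACABCBCACCBCAC
t=4: ABCBCACCBCACABCBCABACABCBCABACABACACCBCACABACABCBCABACABCBCACCBCACABACACCBCACABAC
t=5: ABCBCACCBCACABACACCBCACABACABCBCACCBCACABCBCABACABCBCACCBC…CBCACCBCACABACACCBCACABACABCBCABACABACACCBCACABACABCBCABAC  (len 183)
t=6: ABCBCACCBCACABACACCBCACABACABCBCABACABACACCBCACABACABCBCAB…ABACABCBCABACABACACCBCACABACABCBCABACABCBCACCBCACABCBCABAC  (len 414)
t=7: ABCBCACCBCACABACACCBCACABACABCBCABACABACACCBCACABACABCBCAB…CABCBCABACABCBCACCBCACABACACCBCACABACABCBCACCBCACABCBCABAC  (len 936)
t=8: ABCBCACCBCACABACACCBCACABACABCBCABACABACACCBCACABACABCBCAB…CABCBCABACABCBCACCBCACABACACCBCACABACABCBCACCBCACABCBCABAC  (len 2115)
t=9: ABCBCACCBCACABACACCBCACABACABCBCABACABACACCBCACABACABCBCAB…CABCBCABACABCBCACCBCACABACACCBCACABACABCBCACCBCACABCBCABAC  (len 4779)

1971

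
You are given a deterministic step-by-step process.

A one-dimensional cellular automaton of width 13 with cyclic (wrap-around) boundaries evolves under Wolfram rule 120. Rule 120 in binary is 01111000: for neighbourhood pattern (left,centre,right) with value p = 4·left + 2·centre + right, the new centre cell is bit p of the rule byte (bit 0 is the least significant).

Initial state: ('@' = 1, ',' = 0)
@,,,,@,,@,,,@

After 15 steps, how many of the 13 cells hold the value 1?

9

gen 0: @,,,,@,,@,,,@
gen 1: @@,,,,@,,@,,@
gen 2: ,@@,,,,@,,@,@
gen 3: @@@@,,,,@,,@,
gen 4: @,,@@,,,,@,,@
gen 5: @@,@@@,,,,@,@
gen 6: ,@@@,@@,,,,@@
gen 7: @@,@@@@@,,,@@
gen 8: ,@@@,,,@@,,@,
gen 9: ,@,@@,,@@@,,@
gen 10: @,@@@@,@,@@,,
gen 11: ,@@,,@@,@@@@,
gen 12: ,@@@,@@@@,,@@
gen 13: @@,@@@,,@@,@@
gen 14: ,@@@,@@,@@@@,
gen 15: ,@,@@@@@@,,@@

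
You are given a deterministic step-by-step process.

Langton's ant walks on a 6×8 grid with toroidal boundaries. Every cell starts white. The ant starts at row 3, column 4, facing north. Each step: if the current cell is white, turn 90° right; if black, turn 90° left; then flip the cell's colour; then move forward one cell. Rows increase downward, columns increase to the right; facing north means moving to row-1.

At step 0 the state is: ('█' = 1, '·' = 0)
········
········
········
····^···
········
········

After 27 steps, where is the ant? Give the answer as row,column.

0,2

0) ········
········
········
····^···
········
········
1) ········
········
········
····█>··
········
········
2) ········
········
········
····██··
·····v··
········
3) ········
········
········
····██··
····<█··
········
4) ········
········
········
····^█··
····██··
········
5) ········
········
········
···<·█··
····██··
········
6) ········
········
···^····
···█·█··
····██··
········
7) ········
········
···█>···
···█·█··
····██··
········
8) ········
········
···██···
···█v█··
····██··
········
9) ········
········
···██···
···<██··
····██··
········
10) ········
········
···██···
····██··
···v██··
········
11) ········
········
···██···
····██··
··<███··
········
12) ········
········
···██···
··^·██··
··████··
········
13) ········
········
···██···
··█>██··
··████··
········
14) ········
········
···██···
··████··
··█v██··
········
15) ········
········
···██···
··████··
··█·>█··
········
16) ········
········
···██···
··██^█··
··█··█··
········
17) ········
········
···██···
··█<·█··
··█··█··
········
18) ········
········
···██···
··█··█··
··█v·█··
········
19) ········
········
···██···
··█··█··
··<█·█··
········
20) ········
········
···██···
··█··█··
···█·█··
··v·····
21) ········
········
···██···
··█··█··
···█·█··
·<█·····
22) ········
········
···██···
··█··█··
·^·█·█··
·██·····
23) ········
········
···██···
··█··█··
·█>█·█··
·██·····
24) ········
········
···██···
··█··█··
·███·█··
·█v·····
25) ········
········
···██···
··█··█··
·███·█··
·█·>····
26) ···v····
········
···██···
··█··█··
·███·█··
·█·█····
27) ··<█····
········
···██···
··█··█··
·███·█··
·█·█····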